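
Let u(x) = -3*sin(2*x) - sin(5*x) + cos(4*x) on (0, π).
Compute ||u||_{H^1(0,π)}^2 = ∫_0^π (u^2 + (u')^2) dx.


||u||_{H^1(0,π)}^2 = -340/9 + 44*π

u'(x) = -4*sin(4*x) - 6*cos(2*x) - 5*cos(5*x).
Expand u² and (u')² and integrate term by term on (0, π), using: for integers n ≥ 1, ∫_0^π sin²(nx) dx = ∫_0^π cos²(nx) dx = π/2; for n ≠ n', ∫_0^π sin(nx)sin(n'x) dx = ∫_0^π cos(nx)cos(n'x) dx = 0; and by product-to-sum, ∫_0^π sin(nx)cos(n'x) dx = ½∫_0^π [sin((n+n')x) + sin((n−n')x)] dx, which is 0 when n+n' is even and 2n/(n²−n'²) when n+n' is odd (it need not vanish on (0, π)).
  u² squared terms: (-1)²·∫sin(5x)² dx = 1·π/2 = π/2;  (-3)²·∫sin(2x)² dx = 9·π/2 = 9*π/2;  (1)²·∫cos(4x)² dx = 1·π/2 = π/2.
  u² cross terms: 2·(-1)·(-3)·∫sin(5x)·sin(2x) dx = 6·(0) = 0;  2·(-1)·(1)·∫sin(5x)·cos(4x) dx = -2·(10/9) = -20/9;  2·(-3)·(1)·∫sin(2x)·cos(4x) dx = -6·(0) = 0.
  So ∫_0^π u² dx = π/2 + 9*π/2 + π/2 + 0 − 20/9 + 0 = -20/9 + 11*π/2.
  (u')² squared terms: (-6)²·∫cos(2x)² dx = 36·π/2 = 18*π;  (-5)²·∫cos(5x)² dx = 25·π/2 = 25*π/2;  (-4)²·∫sin(4x)² dx = 16·π/2 = 8*π.
  (u')² cross terms: 2·(-6)·(-5)·∫cos(2x)·cos(5x) dx = 60·(0) = 0;  2·(-6)·(-4)·∫cos(2x)·sin(4x) dx = 48·(0) = 0;  2·(-5)·(-4)·∫cos(5x)·sin(4x) dx = 40·(-8/9) = -320/9.
  So ∫_0^π (u')² dx = 18*π + 25*π/2 + 8*π + 0 + 0 − 320/9 = -320/9 + 77*π/2.
||u||_{H^1}^2 = (-20/9 + 11*π/2) + (-320/9 + 77*π/2) = -340/9 + 44*π.


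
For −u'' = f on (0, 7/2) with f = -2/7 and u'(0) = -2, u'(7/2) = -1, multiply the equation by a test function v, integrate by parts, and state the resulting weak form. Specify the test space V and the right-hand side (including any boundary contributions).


V = H^1(0, 7/2) (v unrestricted at boundary; u is determined up to an additive constant); weak form: ∫_0^7/2 u'v' dx = ∫_0^7/2 (-2/7) v dx − v(7/2) + 2·v(0) for all v ∈ V.

Multiply both sides by a test function v and integrate from 0 to 7/2:
  ∫_0^7/2 −u''(x) v(x) dx = ∫_0^7/2 f(x) v(x) dx.
Integrate the LHS by parts once:
  ∫_0^7/2 −u'' v dx = −[u'(x) v(x)]_0^7/2 + ∫_0^7/2 u'(x) v'(x) dx.
Thus ∫_0^7/2 u'(x) v'(x) dx = ∫_0^7/2 f(x) v(x) dx + [u'(x) v(x)]_0^7/2.
Choose V so that boundary terms are either known or forced to vanish.
u has inhomogeneous Neumann u'(0) = -2, u'(7/2) = -1. [u' v]_0^7/2 = (-1)·v(7/2) − (-2)·v(0) = − v(7/2) + 2·v(0). Take V = H^1(0, 7/2); boundary term becomes part of RHS.
Weak formulation: find u (satisfying any essential BC) such that ∫_0^7/2 u'(x) v'(x) dx = ∫_0^7/2 f v dx − v(7/2) + 2·v(0) for all v ∈ V (Neumann data are natural BCs: they enter the RHS as boundary terms).
Substituting f(x) = -2/7, the right-hand side is ∫_0^7/2 (-2/7) v dx − v(7/2) + 2·v(0).
Compatibility check (pure Neumann): taking v ≡ 1 ∈ V gives 0 = ∫_0^7/2 f dx + (-1) − (-2), i.e. ∫_0^7/2 f dx must equal u'(0) − u'(7/2) = -1. Indeed ∫_0^7/2 (-2/7) dx = -1, so the data are compatible. The solution is then unique only up to an additive constant (fix it e.g. by requiring ∫_0^7/2 u dx = 0).


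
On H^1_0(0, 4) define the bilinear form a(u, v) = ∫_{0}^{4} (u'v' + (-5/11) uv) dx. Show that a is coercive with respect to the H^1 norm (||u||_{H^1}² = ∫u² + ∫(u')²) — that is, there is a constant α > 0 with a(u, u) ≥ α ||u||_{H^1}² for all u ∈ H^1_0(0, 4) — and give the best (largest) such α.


α = (-80/11 + π^2)/(π^2 + 16)

Coercivity of a(·,·) on H^1_0(0, 4) means a(u, u) ≥ α ||u||_{H^1}² for every u ∈ H^1_0.
The interval has length L = 4, and Poincaré/coercivity depend only on L. Here a(u, u) = ∫(u')² + (-5/11)·∫u².
Here c = -5/11 < 0 with |c| < (π/L)² = π^2/16, so coercivity still holds. The condition a(u,u) ≥ α||u||_{H^1}² reads (1−α)∫(u')² ≥ (α−c)∫u². Any admissible α is ≤ 1 (rapidly oscillating u have ∫u²/∫(u')² → 0), and α = 1 would force 0 ≥ (1−c)∫u², impossible since c < 1; so 1−α > 0. By the sharp Poincaré inequality on H^1_0 of an interval of length L, ∫(u')² ≥ (π/L)²∫u² with equality for the first sine mode sin(π(x−x₀)/L) (x₀ the left endpoint), so the inequality holds for all u iff (1−α)(π/L)² ≥ α − c, i.e. α ≤ ((π/L)² + c)/((π/L)² + 1) = (1 + c(L/π)²)/(1 + (L/π)²). (Direct route, valid since c ≤ 0: Poincaré gives c∫u² ≥ c(L/π)²∫(u')², so a(u,u) ≥ (1 + c(L/π)²)∫(u')², while ||u||_{H^1}² ≤ (1 + (L/π)²)∫(u')²; dividing yields the same α.) With (π/L)² = π^2/16 and c = -5/11, the largest admissible constant is α = ((π/L)² + c)/((π/L)² + 1).
Simplifying, α = (-80/11 + π^2)/(π^2 + 16).


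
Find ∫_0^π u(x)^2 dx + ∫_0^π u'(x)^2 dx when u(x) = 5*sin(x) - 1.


||u||_{H^1(0,π)}^2 = -20 + 26*π

u'(x) = 5*cos(x).
Expand u² and (u')² and integrate term by term on (0, π), using: for integers n ≥ 1, ∫_0^π sin²(nx) dx = ∫_0^π cos²(nx) dx = π/2; for n ≠ n', ∫_0^π sin(nx)sin(n'x) dx = ∫_0^π cos(nx)cos(n'x) dx = 0; and by product-to-sum, ∫_0^π sin(nx)cos(n'x) dx = ½∫_0^π [sin((n+n')x) + sin((n−n')x)] dx, which is 0 when n+n' is even and 2n/(n²−n'²) when n+n' is odd (it need not vanish on (0, π)). For the constant mode: ∫_0^π 1 dx = π, ∫_0^π cos(nx) dx = 0, ∫_0^π sin(nx) dx = (1−(−1)^n)/n.
  u² squared terms: (-1)²·∫1 dx = 1·π = π;  (5)²·∫sin(x)² dx = 25·π/2 = 25*π/2.
  u² cross terms: 2·(-1)·(5)·∫1·sin(x) dx = -10·(2) = -20.
  So ∫_0^π u² dx = π + 25*π/2 − 20 = -20 + 27*π/2.
  (u')² squared terms: (5)²·∫cos(x)² dx = 25·π/2 = 25*π/2.
  So ∫_0^π (u')² dx = 25*π/2.
||u||_{H^1}^2 = (-20 + 27*π/2) + (25*π/2) = -20 + 26*π.


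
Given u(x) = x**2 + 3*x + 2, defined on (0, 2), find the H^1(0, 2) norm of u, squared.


||u||_{H^1}^2 = 2246/15

The H^1 norm (squared) on an interval (0, L) is
  ||u||_{H^1}^2 = ∫_0^L u(x)^2 dx + ∫_0^L u'(x)^2 dx.
Compute u'(x) = 2*x + 3.
Then u(x)^2 = x**4 + 6*x**3 + 13*x**2 + 12*x + 4 and u'(x)^2 = 4*x**2 + 12*x + 9.
Integrate each monomial from 0 to 2 using ∫_0^2 c·x^n dx = c·2^(n+1)/(n+1):
  ∫_0^2 u(x)^2 dx = ∫_0^2 (x^4 + 6*x^3 + 13*x^2 + 12*x + 4) dx. Term by term:
    ∫_0^2 x^4 dx = 32/5;  ∫_0^2 6*x^3 dx = 24;  ∫_0^2 13*x^2 dx = 104/3;
    ∫_0^2 12*x dx = 24;  ∫_0^2 4 dx = 8.
  Sum: 32/5 + 24 + 104/3 + 24 + 8 = 1456/15.
  ∫_0^2 u'(x)^2 dx = ∫_0^2 (4*x^2 + 12*x + 9) dx. Term by term:
    ∫_0^2 4*x^2 dx = 32/3;  ∫_0^2 12*x dx = 24;  ∫_0^2 9 dx = 18.
  Sum: 32/3 + 24 + 18 = 158/3.
Adding: ||u||_{H^1}^2 = 1456/15 + 158/3 = 2246/15.


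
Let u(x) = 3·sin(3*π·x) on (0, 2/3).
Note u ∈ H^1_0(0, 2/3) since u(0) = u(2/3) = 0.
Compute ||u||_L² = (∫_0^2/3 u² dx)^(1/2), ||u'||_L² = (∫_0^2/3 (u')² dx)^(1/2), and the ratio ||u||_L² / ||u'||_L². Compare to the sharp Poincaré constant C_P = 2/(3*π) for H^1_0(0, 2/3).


||u||_L² / ||u'||_L² = 1/(3*π) < C_P = 2/(3*π).

u(x) = 3·sin(3*π·x), so u'(x) = 9*π*cos(3*π*x).
Writing u(x) = A·sin(kπx/L) with A = 3 and k = 2, use ∫_0^L sin²(kπx/L) dx = L/2 and ∫_0^L cos²(kπx/L) dx = L/2.
u² = 9·sin²(3*π·x) and (u')² = 81*π^2·cos²(3*π·x), and each of sin², cos² integrates to L/2 = 1/3 over (0, 2/3).
∫_0^2/3 u² dx = 3, so ||u||_L² = sqrt(3).
∫_0^2/3 (u')² dx = 27*π^2, so ||u'||_L² = 3*sqrt(3)*π.
Ratio ||u||_L² / ||u'||_L² = 1/(3*π).
Sharp Poincaré constant on H^1_0(0, 2/3) is C_P = L/π = 2/(3*π), achieved by sin(3*π/2·x).
This is the k = 2 harmonic; the ratio L/(kπ) is strictly less than C_P = L/π, consistent with the sharp inequality ||u||_L² ≤ C_P ||u'||_L².


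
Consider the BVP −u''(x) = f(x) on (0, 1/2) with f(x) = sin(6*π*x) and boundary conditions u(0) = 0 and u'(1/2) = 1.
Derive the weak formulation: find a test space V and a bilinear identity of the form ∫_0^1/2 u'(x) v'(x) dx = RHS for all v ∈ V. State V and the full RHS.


V = {v ∈ H^1(0, 1/2) : v(0) = 0} (test functions vanish at x = 0 where u is specified); weak form: ∫_0^1/2 u'v' dx = ∫_0^1/2 (sin(6*π*x)) v dx + v(1/2) for all v ∈ V.

Multiply both sides by a test function v and integrate from 0 to 1/2:
  ∫_0^1/2 −u''(x) v(x) dx = ∫_0^1/2 f(x) v(x) dx.
Integrate the LHS by parts once:
  ∫_0^1/2 −u'' v dx = −[u'(x) v(x)]_0^1/2 + ∫_0^1/2 u'(x) v'(x) dx.
Thus ∫_0^1/2 u'(x) v'(x) dx = ∫_0^1/2 f(x) v(x) dx + [u'(x) v(x)]_0^1/2.
Choose V so that boundary terms are either known or forced to vanish.
Mixed BC: u(0) = 0 (Dirichlet) and u'(1/2) = 1 (Neumann). Define V = {v ∈ H^1(0, 1/2) : v(0) = 0}. Then [u' v]_0^1/2 = u'(1/2)·v(1/2) − u'(0)·0 = v(1/2).
Weak formulation: find u (satisfying any essential BC) such that ∫_0^1/2 u'(x) v'(x) dx = ∫_0^1/2 f v dx + v(1/2) for all v ∈ V (Dirichlet at 0 absorbed into V; Neumann datum at x = 1/2 contributes the boundary term).
Substituting f(x) = sin(6*π*x), the right-hand side is ∫_0^1/2 (sin(6*π*x)) v dx + v(1/2).


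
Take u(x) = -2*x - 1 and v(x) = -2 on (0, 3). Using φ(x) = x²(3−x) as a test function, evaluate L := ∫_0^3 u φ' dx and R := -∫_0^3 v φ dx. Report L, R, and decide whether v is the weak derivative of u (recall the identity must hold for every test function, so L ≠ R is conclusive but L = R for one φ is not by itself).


LHS = 27/2, RHS = 27/2. Yes, v = u' weakly.

u(x) = -2*x - 1, classical derivative u'(x) = -2.
φ(x) = x²(3−x), so φ'(x) = 3*x*(2 - x).
Note φ(0) = φ(3) = 0, so the boundary term u·φ vanishes.
LHS = ∫_0^3 u(x) φ'(x) dx = ∫_0^3 (6*x^3 - 9*x^2 - 6*x) dx. Term by term:
  ∫_0^3 6*x^3 dx = 243/2;  ∫_0^3 -9*x^2 dx = -81;  ∫_0^3 -6*x dx = -27.
Sum: 243/2 − 81 − 27 = 27/2.
So LHS = 27/2.
∫_0^3 v(x) φ(x) dx = ∫_0^3 (2*x^3 - 6*x^2) dx. Term by term:
  ∫_0^3 2*x^3 dx = 81/2;  ∫_0^3 -6*x^2 dx = -54.
Sum: 81/2 − 54 = -27/2.
So RHS = -∫_0^3 v(x) φ(x) dx = 27/2.
LHS = RHS, so the identity holds for this test φ.
Moreover u is smooth here and v(x) = u'(x) = -2 pointwise, so the identity holds for every test function. Hence v is the weak derivative of u.


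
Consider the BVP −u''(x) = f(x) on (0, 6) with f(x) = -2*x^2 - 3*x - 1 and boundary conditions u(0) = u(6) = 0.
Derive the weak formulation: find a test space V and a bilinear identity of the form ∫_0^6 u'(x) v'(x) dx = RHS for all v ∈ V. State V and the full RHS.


V = H^1_0(0, 6) (so v(0) = v(6) = 0); weak form: ∫_0^6 u'v' dx = ∫_0^6 (-2*x^2 - 3*x - 1) v dx for all v ∈ V.

Multiply both sides by a test function v and integrate from 0 to 6:
  ∫_0^6 −u''(x) v(x) dx = ∫_0^6 f(x) v(x) dx.
Integrate the LHS by parts once:
  ∫_0^6 −u'' v dx = −[u'(x) v(x)]_0^6 + ∫_0^6 u'(x) v'(x) dx.
Thus ∫_0^6 u'(x) v'(x) dx = ∫_0^6 f(x) v(x) dx + [u'(x) v(x)]_0^6.
Choose V so that boundary terms are either known or forced to vanish.
u is Dirichlet: u(0) = u(6) = 0. Let V = H^1_0(0, 6); then v(0) = v(6) = 0, and [u' v]_0^6 = 0.
Weak formulation: find u (satisfying any essential BC) such that ∫_0^6 u'(x) v'(x) dx = ∫_0^6 f v dx for all v ∈ V.
Substituting f(x) = -2*x^2 - 3*x - 1, the right-hand side is ∫_0^6 (-2*x^2 - 3*x - 1) v dx.


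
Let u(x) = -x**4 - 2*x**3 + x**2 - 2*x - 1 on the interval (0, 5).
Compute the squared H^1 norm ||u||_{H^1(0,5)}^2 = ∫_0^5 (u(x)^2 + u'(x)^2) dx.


||u||_{H^1}^2 = 95453725/126

The H^1 norm (squared) on an interval (0, L) is
  ||u||_{H^1}^2 = ∫_0^L u(x)^2 dx + ∫_0^L u'(x)^2 dx.
Compute u'(x) = -4*x**3 - 6*x**2 + 2*x - 2.
Then u(x)^2 = x**8 + 4*x**7 + 2*x**6 + 11*x**4 + 2*x**2 + 4*x + 1 and u'(x)^2 = 16*x**6 + 48*x**5 + 20*x**4 - 8*x**3 + 28*x**2 - 8*x + 4.
Integrate each monomial from 0 to 5 using ∫_0^5 c·x^n dx = c·5^(n+1)/(n+1):
  ∫_0^5 u(x)^2 dx = ∫_0^5 (x^8 + 4*x^7 + 2*x^6 + 11*x^4 + 2*x^2 + 4*x + 1) dx. Term by term:
    ∫_0^5 x^8 dx = 1953125/9;  ∫_0^5 4*x^7 dx = 390625/2;  ∫_0^5 2*x^6 dx = 156250/7;
    ∫_0^5 11*x^4 dx = 6875;  ∫_0^5 2*x^2 dx = 250/3;  ∫_0^5 4*x dx = 50;
    ∫_0^5 1 dx = 5.
  Sum: 1953125/9 + 390625/2 + 156250/7 + 6875 + 250/3 + 50 + 5 = 55649305/126.
  ∫_0^5 u'(x)^2 dx = ∫_0^5 (16*x^6 + 48*x^5 + 20*x^4 - 8*x^3 + 28*x^2 - 8*x + 4) dx. Term by term:
    ∫_0^5 16*x^6 dx = 1250000/7;  ∫_0^5 48*x^5 dx = 125000;  ∫_0^5 20*x^4 dx = 12500;
    ∫_0^5 -8*x^3 dx = -1250;  ∫_0^5 28*x^2 dx = 3500/3;  ∫_0^5 -8*x dx = -100;
    ∫_0^5 4 dx = 20.
  Sum: 1250000/7 + 125000 + 12500 − 1250 + 3500/3 − 100 + 20 = 6634070/21.
Adding: ||u||_{H^1}^2 = 55649305/126 + 6634070/21 = 95453725/126.


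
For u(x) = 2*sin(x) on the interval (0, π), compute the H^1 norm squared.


||u||_{H^1(0,π)}^2 = 4*π

u'(x) = 2*cos(x).
Expand u² and (u')² and integrate term by term on (0, π), using: for integers n ≥ 1, ∫_0^π sin²(nx) dx = ∫_0^π cos²(nx) dx = π/2; for n ≠ n', ∫_0^π sin(nx)sin(n'x) dx = ∫_0^π cos(nx)cos(n'x) dx = 0; and by product-to-sum, ∫_0^π sin(nx)cos(n'x) dx = ½∫_0^π [sin((n+n')x) + sin((n−n')x)] dx, which is 0 when n+n' is even and 2n/(n²−n'²) when n+n' is odd (it need not vanish on (0, π)).
  u² squared terms: (2)²·∫sin(x)² dx = 4·π/2 = 2*π.
  So ∫_0^π u² dx = 2*π.
  (u')² squared terms: (2)²·∫cos(x)² dx = 4·π/2 = 2*π.
  So ∫_0^π (u')² dx = 2*π.
||u||_{H^1}^2 = (2*π) + (2*π) = 4*π.


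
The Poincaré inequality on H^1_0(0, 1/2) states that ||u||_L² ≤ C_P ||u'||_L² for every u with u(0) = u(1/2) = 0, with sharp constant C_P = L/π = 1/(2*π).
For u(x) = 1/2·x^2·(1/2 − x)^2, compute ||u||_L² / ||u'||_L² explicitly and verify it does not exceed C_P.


||u||_L² / ||u'||_L² = sqrt(3)/12 < C_P = 1/(2*π).

u(x) = 1/2·x^2·(1/2 − x)^2, so u'(x) = x*(2*x - 1)*(4*x - 1)/4.
u(x) = 1/2·x^2·(1/2 − x)^2 vanishes at x = 0 and x = 1/2, so u ∈ H^1_0(0, 1/2). Differentiate via the product rule and integrate the resulting polynomials term by term.
  ∫_0^1/2 u² dx = ∫_0^1/2 (x^8/4 - x^7/2 + 3*x^6/8 - x^5/8 + x^4/64) dx. Term by term:
    ∫_0^1/2 x^8/4 dx = 1/18432;  ∫_0^1/2 -x^7/2 dx = -1/4096;  ∫_0^1/2 3*x^6/8 dx = 3/7168;
    ∫_0^1/2 -x^5/8 dx = -1/3072;  ∫_0^1/2 x^4/64 dx = 1/10240.
  Sum: 1/18432 − 1/4096 + 3/7168 − 1/3072 + 1/10240 = 1/1290240.
  ∫_0^1/2 (u')² dx = ∫_0^1/2 (4*x^6 - 6*x^5 + 13*x^4/4 - 3*x^3/4 + x^2/16) dx. Term by term:
    ∫_0^1/2 4*x^6 dx = 1/224;  ∫_0^1/2 -6*x^5 dx = -1/64;  ∫_0^1/2 13*x^4/4 dx = 13/640;
    ∫_0^1/2 -3*x^3/4 dx = -3/256;  ∫_0^1/2 x^2/16 dx = 1/384.
  Sum: 1/224 − 1/64 + 13/640 − 3/256 + 1/384 = 1/26880.
∫_0^1/2 u² dx = 1/1290240, so ||u||_L² = sqrt(35)/6720.
∫_0^1/2 (u')² dx = 1/26880, so ||u'||_L² = sqrt(105)/1680.
Ratio ||u||_L² / ||u'||_L² = sqrt(3)/12.
Sharp Poincaré constant on H^1_0(0, 1/2) is C_P = L/π = 1/(2*π), achieved by sin(2*π·x).
A polynomial bump cannot attain the sharp Poincaré constant (only the first sine eigenfunction does), so the ratio is strictly less than C_P, consistent with ||u||_L² ≤ C_P ||u'||_L².


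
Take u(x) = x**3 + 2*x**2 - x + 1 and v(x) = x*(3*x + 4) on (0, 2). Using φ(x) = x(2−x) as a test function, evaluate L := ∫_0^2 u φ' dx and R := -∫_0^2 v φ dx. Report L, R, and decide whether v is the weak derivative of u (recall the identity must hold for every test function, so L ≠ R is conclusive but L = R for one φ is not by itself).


LHS = -44/5, RHS = -152/15. No, v is not the weak derivative of u.

u(x) = x**3 + 2*x**2 - x + 1, classical derivative u'(x) = 3*x**2 + 4*x - 1.
φ(x) = x(2−x), so φ'(x) = 2 - 2*x.
Note φ(0) = φ(2) = 0, so the boundary term u·φ vanishes.
LHS = ∫_0^2 u(x) φ'(x) dx = ∫_0^2 (-2*x^4 - 2*x^3 + 6*x^2 - 4*x + 2) dx. Term by term:
  ∫_0^2 -2*x^4 dx = -64/5;  ∫_0^2 -2*x^3 dx = -8;  ∫_0^2 6*x^2 dx = 16;
  ∫_0^2 -4*x dx = -8;  ∫_0^2 2 dx = 4.
Sum: -64/5 − 8 + 16 − 8 + 4 = -44/5.
So LHS = -44/5.
∫_0^2 v(x) φ(x) dx = ∫_0^2 (-3*x^4 + 2*x^3 + 8*x^2) dx. Term by term:
  ∫_0^2 -3*x^4 dx = -96/5;  ∫_0^2 2*x^3 dx = 8;  ∫_0^2 8*x^2 dx = 64/3.
Sum: -96/5 + 8 + 64/3 = 152/15.
So RHS = -∫_0^2 v(x) φ(x) dx = -152/15.
LHS − RHS = 4/3 ≠ 0, so the identity fails.
(For a valid weak derivative the identity must hold for EVERY test function, in particular this one. The failure shows v is NOT the weak derivative of u.)
Correct weak derivative would be u'(x) = 3*x**2 + 4*x - 1.


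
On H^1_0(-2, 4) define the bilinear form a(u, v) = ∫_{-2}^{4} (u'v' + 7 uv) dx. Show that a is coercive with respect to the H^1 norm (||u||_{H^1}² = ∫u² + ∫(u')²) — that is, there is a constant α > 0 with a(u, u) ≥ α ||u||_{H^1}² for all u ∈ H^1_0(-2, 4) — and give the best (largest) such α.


α = 1

Coercivity of a(·,·) on H^1_0(-2, 4) means a(u, u) ≥ α ||u||_{H^1}² for every u ∈ H^1_0.
The interval has length L = 6, and Poincaré/coercivity depend only on L. Here a(u, u) = ∫(u')² + (7)·∫u².
Here c = 7 ≥ 1, so a(u,u) = ∫(u')² + c∫u² ≥ ∫(u')² + ∫u² = ||u||_{H^1}², i.e. α = 1 works. No larger α is possible: a(u,u) ≥ α||u||_{H^1}² means (1−α)∫(u')² ≥ (α−c)∫u², and for the modes u_n = sin(nπ(x−x₀)/L) (x₀ the left endpoint) one has ∫u_n²/∫(u_n')² = (L/(nπ))² → 0, so a(u_n,u_n)/||u_n||_{H^1}² → 1. Hence the optimal constant is α = 1.
Therefore α = 1.


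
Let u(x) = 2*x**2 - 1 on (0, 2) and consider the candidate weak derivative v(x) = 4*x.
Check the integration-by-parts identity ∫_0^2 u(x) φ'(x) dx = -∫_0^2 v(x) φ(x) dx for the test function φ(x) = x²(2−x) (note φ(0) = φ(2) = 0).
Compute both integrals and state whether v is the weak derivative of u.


LHS = -32/5, RHS = -32/5. Yes, v = u' weakly.

u(x) = 2*x**2 - 1, classical derivative u'(x) = 4*x.
φ(x) = x²(2−x), so φ'(x) = x*(4 - 3*x).
Note φ(0) = φ(2) = 0, so the boundary term u·φ vanishes.
LHS = ∫_0^2 u(x) φ'(x) dx = ∫_0^2 (-6*x^4 + 8*x^3 + 3*x^2 - 4*x) dx. Term by term:
  ∫_0^2 -6*x^4 dx = -192/5;  ∫_0^2 8*x^3 dx = 32;  ∫_0^2 3*x^2 dx = 8;
  ∫_0^2 -4*x dx = -8.
Sum: -192/5 + 32 + 8 − 8 = -32/5.
So LHS = -32/5.
∫_0^2 v(x) φ(x) dx = ∫_0^2 (-4*x^4 + 8*x^3) dx. Term by term:
  ∫_0^2 -4*x^4 dx = -128/5;  ∫_0^2 8*x^3 dx = 32.
Sum: -128/5 + 32 = 32/5.
So RHS = -∫_0^2 v(x) φ(x) dx = -32/5.
LHS = RHS, so the identity holds for this test φ.
Moreover u is smooth here and v(x) = u'(x) = 4*x pointwise, so the identity holds for every test function. Hence v is the weak derivative of u.


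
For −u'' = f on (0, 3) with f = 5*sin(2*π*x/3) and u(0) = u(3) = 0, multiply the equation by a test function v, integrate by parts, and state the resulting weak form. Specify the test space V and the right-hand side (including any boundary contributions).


V = H^1_0(0, 3) (so v(0) = v(3) = 0); weak form: ∫_0^3 u'v' dx = ∫_0^3 (5*sin(2*π*x/3)) v dx for all v ∈ V.

Multiply both sides by a test function v and integrate from 0 to 3:
  ∫_0^3 −u''(x) v(x) dx = ∫_0^3 f(x) v(x) dx.
Integrate the LHS by parts once:
  ∫_0^3 −u'' v dx = −[u'(x) v(x)]_0^3 + ∫_0^3 u'(x) v'(x) dx.
Thus ∫_0^3 u'(x) v'(x) dx = ∫_0^3 f(x) v(x) dx + [u'(x) v(x)]_0^3.
Choose V so that boundary terms are either known or forced to vanish.
u is Dirichlet: u(0) = u(3) = 0. Let V = H^1_0(0, 3); then v(0) = v(3) = 0, and [u' v]_0^3 = 0.
Weak formulation: find u (satisfying any essential BC) such that ∫_0^3 u'(x) v'(x) dx = ∫_0^3 f v dx for all v ∈ V.
Substituting f(x) = 5*sin(2*π*x/3), the right-hand side is ∫_0^3 (5*sin(2*π*x/3)) v dx.


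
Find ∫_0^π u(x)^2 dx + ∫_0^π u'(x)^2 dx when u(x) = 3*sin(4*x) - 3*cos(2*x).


||u||_{H^1(0,π)}^2 = 99*π

u'(x) = 6*sin(2*x) + 12*cos(4*x).
Expand u² and (u')² and integrate term by term on (0, π), using: for integers n ≥ 1, ∫_0^π sin²(nx) dx = ∫_0^π cos²(nx) dx = π/2; for n ≠ n', ∫_0^π sin(nx)sin(n'x) dx = ∫_0^π cos(nx)cos(n'x) dx = 0; and by product-to-sum, ∫_0^π sin(nx)cos(n'x) dx = ½∫_0^π [sin((n+n')x) + sin((n−n')x)] dx, which is 0 when n+n' is even and 2n/(n²−n'²) when n+n' is odd (it need not vanish on (0, π)).
  u² squared terms: (-3)²·∫cos(2x)² dx = 9·π/2 = 9*π/2;  (3)²·∫sin(4x)² dx = 9·π/2 = 9*π/2.
  u² cross terms: 2·(-3)·(3)·∫cos(2x)·sin(4x) dx = -18·(0) = 0.
  So ∫_0^π u² dx = 9*π/2 + 9*π/2 + 0 = 9*π.
  (u')² squared terms: (6)²·∫sin(2x)² dx = 36·π/2 = 18*π;  (12)²·∫cos(4x)² dx = 144·π/2 = 72*π.
  (u')² cross terms: 2·(6)·(12)·∫sin(2x)·cos(4x) dx = 144·(0) = 0.
  So ∫_0^π (u')² dx = 18*π + 72*π + 0 = 90*π.
||u||_{H^1}^2 = (9*π) + (90*π) = 99*π.


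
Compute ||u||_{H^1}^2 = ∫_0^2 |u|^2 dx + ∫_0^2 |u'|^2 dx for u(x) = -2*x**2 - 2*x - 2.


||u||_{H^1}^2 = 2944/15

The H^1 norm (squared) on an interval (0, L) is
  ||u||_{H^1}^2 = ∫_0^L u(x)^2 dx + ∫_0^L u'(x)^2 dx.
Compute u'(x) = -4*x - 2.
Then u(x)^2 = 4*x**4 + 8*x**3 + 12*x**2 + 8*x + 4 and u'(x)^2 = 16*x**2 + 16*x + 4.
Integrate each monomial from 0 to 2 using ∫_0^2 c·x^n dx = c·2^(n+1)/(n+1):
  ∫_0^2 u(x)^2 dx = ∫_0^2 (4*x^4 + 8*x^3 + 12*x^2 + 8*x + 4) dx. Term by term:
    ∫_0^2 4*x^4 dx = 128/5;  ∫_0^2 8*x^3 dx = 32;  ∫_0^2 12*x^2 dx = 32;
    ∫_0^2 8*x dx = 16;  ∫_0^2 4 dx = 8.
  Sum: 128/5 + 32 + 32 + 16 + 8 = 568/5.
  ∫_0^2 u'(x)^2 dx = ∫_0^2 (16*x^2 + 16*x + 4) dx. Term by term:
    ∫_0^2 16*x^2 dx = 128/3;  ∫_0^2 16*x dx = 32;  ∫_0^2 4 dx = 8.
  Sum: 128/3 + 32 + 8 = 248/3.
Adding: ||u||_{H^1}^2 = 568/5 + 248/3 = 2944/15.


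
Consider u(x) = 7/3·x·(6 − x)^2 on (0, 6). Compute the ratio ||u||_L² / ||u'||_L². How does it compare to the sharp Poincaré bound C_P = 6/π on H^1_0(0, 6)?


||u||_L² / ||u'||_L² = 3*sqrt(14)/7 < C_P = 6/π.

u(x) = 7/3·x·(6 − x)^2, so u'(x) = 7*(x - 6)*(x - 2).
u(x) = 7/3·x·(6 − x)^2 vanishes at x = 0 and x = 6, so u ∈ H^1_0(0, 6). Differentiate via the product rule and integrate the resulting polynomials term by term.
  ∫_0^6 u² dx = ∫_0^6 (49*x^6/9 - 392*x^5/3 + 1176*x^4 - 4704*x^3 + 7056*x^2) dx. Term by term:
    ∫_0^6 49*x^6/9 dx = 217728;  ∫_0^6 -392*x^5/3 dx = -1016064;  ∫_0^6 1176*x^4 dx = 9144576/5;
    ∫_0^6 -4704*x^3 dx = -1524096;  ∫_0^6 7056*x^2 dx = 508032.
  Sum: 217728 − 1016064 + 9144576/5 − 1524096 + 508032 = 72576/5.
  ∫_0^6 (u')² dx = ∫_0^6 (49*x^4 - 784*x^3 + 4312*x^2 - 9408*x + 7056) dx. Term by term:
    ∫_0^6 49*x^4 dx = 381024/5;  ∫_0^6 -784*x^3 dx = -254016;  ∫_0^6 4312*x^2 dx = 310464;
    ∫_0^6 -9408*x dx = -169344;  ∫_0^6 7056 dx = 42336.
  Sum: 381024/5 − 254016 + 310464 − 169344 + 42336 = 28224/5.
∫_0^6 u² dx = 72576/5, so ||u||_L² = 72*sqrt(70)/5.
∫_0^6 (u')² dx = 28224/5, so ||u'||_L² = 168*sqrt(5)/5.
Ratio ||u||_L² / ||u'||_L² = 3*sqrt(14)/7.
Sharp Poincaré constant on H^1_0(0, 6) is C_P = L/π = 6/π, achieved by sin(π/6·x).
A polynomial bump cannot attain the sharp Poincaré constant (only the first sine eigenfunction does), so the ratio is strictly less than C_P, consistent with ||u||_L² ≤ C_P ||u'||_L².


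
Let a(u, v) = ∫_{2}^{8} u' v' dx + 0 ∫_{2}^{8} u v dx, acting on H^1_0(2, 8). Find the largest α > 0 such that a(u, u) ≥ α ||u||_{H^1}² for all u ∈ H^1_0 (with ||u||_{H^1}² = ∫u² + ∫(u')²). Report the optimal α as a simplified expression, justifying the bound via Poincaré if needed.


α = π^2/(π^2 + 36)

Coercivity of a(·,·) on H^1_0(2, 8) means a(u, u) ≥ α ||u||_{H^1}² for every u ∈ H^1_0.
The interval has length L = 6, and Poincaré/coercivity depend only on L. Here a(u, u) = ∫(u')² + (0)·∫u².
Here c = 0, so a(u,u) = ∫(u')² alone. The condition a(u,u) ≥ α||u||_{H^1}² reads (1−α)∫(u')² ≥ (α−c)∫u². Any admissible α is ≤ 1 (rapidly oscillating u have ∫u²/∫(u')² → 0), and α = 1 would force 0 ≥ (1−c)∫u², impossible since c < 1; so 1−α > 0. By the sharp Poincaré inequality on H^1_0 of an interval of length L, ∫(u')² ≥ (π/L)²∫u² with equality for the first sine mode sin(π(x−x₀)/L) (x₀ the left endpoint), so the inequality holds for all u iff (1−α)(π/L)² ≥ α − c, i.e. α ≤ ((π/L)² + c)/((π/L)² + 1) = (1 + c(L/π)²)/(1 + (L/π)²). (Direct route, valid since c ≤ 0: Poincaré gives c∫u² ≥ c(L/π)²∫(u')², so a(u,u) ≥ (1 + c(L/π)²)∫(u')², while ||u||_{H^1}² ≤ (1 + (L/π)²)∫(u')²; dividing yields the same α.) With (π/L)² = π^2/36 and c = 0, the largest admissible constant is α = ((π/L)² + c)/((π/L)² + 1).
Simplifying, α = π^2/(π^2 + 36).


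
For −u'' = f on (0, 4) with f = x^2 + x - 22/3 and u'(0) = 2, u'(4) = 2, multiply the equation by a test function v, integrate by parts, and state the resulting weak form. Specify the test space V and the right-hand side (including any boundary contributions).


V = H^1(0, 4) (v unrestricted at boundary; u is determined up to an additive constant); weak form: ∫_0^4 u'v' dx = ∫_0^4 (x^2 + x - 22/3) v dx + 2·v(4) − 2·v(0) for all v ∈ V.

Multiply both sides by a test function v and integrate from 0 to 4:
  ∫_0^4 −u''(x) v(x) dx = ∫_0^4 f(x) v(x) dx.
Integrate the LHS by parts once:
  ∫_0^4 −u'' v dx = −[u'(x) v(x)]_0^4 + ∫_0^4 u'(x) v'(x) dx.
Thus ∫_0^4 u'(x) v'(x) dx = ∫_0^4 f(x) v(x) dx + [u'(x) v(x)]_0^4.
Choose V so that boundary terms are either known or forced to vanish.
u has inhomogeneous Neumann u'(0) = 2, u'(4) = 2. [u' v]_0^4 = (2)·v(4) − (2)·v(0) = 2·v(4) − 2·v(0). Take V = H^1(0, 4); boundary term becomes part of RHS.
Weak formulation: find u (satisfying any essential BC) such that ∫_0^4 u'(x) v'(x) dx = ∫_0^4 f v dx + 2·v(4) − 2·v(0) for all v ∈ V (Neumann data are natural BCs: they enter the RHS as boundary terms).
Substituting f(x) = x^2 + x - 22/3, the right-hand side is ∫_0^4 (x^2 + x - 22/3) v dx + 2·v(4) − 2·v(0).
Compatibility check (pure Neumann): taking v ≡ 1 ∈ V gives 0 = ∫_0^4 f dx + (2) − (2), i.e. ∫_0^4 f dx must equal u'(0) − u'(4) = 0. Indeed ∫_0^4 (x^2 + x - 22/3) dx = 0, so the data are compatible. The solution is then unique only up to an additive constant (fix it e.g. by requiring ∫_0^4 u dx = 0).


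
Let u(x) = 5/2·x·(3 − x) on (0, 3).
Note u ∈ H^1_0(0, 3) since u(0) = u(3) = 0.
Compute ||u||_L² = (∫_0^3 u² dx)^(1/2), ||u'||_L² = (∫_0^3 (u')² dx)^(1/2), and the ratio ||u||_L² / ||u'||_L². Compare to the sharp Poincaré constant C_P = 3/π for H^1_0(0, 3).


||u||_L² / ||u'||_L² = 3*sqrt(10)/10 < C_P = 3/π.

u(x) = 5/2·x·(3 − x), so u'(x) = 15/2 - 5*x.
u(x) = 5/2·x·(3 − x) vanishes at x = 0 and x = 3, so u ∈ H^1_0(0, 3). Differentiate via the product rule and integrate the resulting polynomials term by term.
  ∫_0^3 u² dx = ∫_0^3 (25*x^4/4 - 75*x^3/2 + 225*x^2/4) dx. Term by term:
    ∫_0^3 25*x^4/4 dx = 1215/4;  ∫_0^3 -75*x^3/2 dx = -6075/8;  ∫_0^3 225*x^2/4 dx = 2025/4.
  Sum: 1215/4 − 6075/8 + 2025/4 = 405/8.
  ∫_0^3 (u')² dx = ∫_0^3 (25*x^2 - 75*x + 225/4) dx. Term by term:
    ∫_0^3 25*x^2 dx = 225;  ∫_0^3 -75*x dx = -675/2;  ∫_0^3 225/4 dx = 675/4.
  Sum: 225 − 675/2 + 675/4 = 225/4.
∫_0^3 u² dx = 405/8, so ||u||_L² = 9*sqrt(10)/4.
∫_0^3 (u')² dx = 225/4, so ||u'||_L² = 15/2.
Ratio ||u||_L² / ||u'||_L² = 3*sqrt(10)/10.
Sharp Poincaré constant on H^1_0(0, 3) is C_P = L/π = 3/π, achieved by sin(π/3·x).
A polynomial bump cannot attain the sharp Poincaré constant (only the first sine eigenfunction does), so the ratio is strictly less than C_P, consistent with ||u||_L² ≤ C_P ||u'||_L².


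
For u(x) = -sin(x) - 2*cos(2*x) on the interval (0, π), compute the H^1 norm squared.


||u||_{H^1(0,π)}^2 = -40/3 + 11*π

u'(x) = 4*sin(2*x) - cos(x).
Expand u² and (u')² and integrate term by term on (0, π), using: for integers n ≥ 1, ∫_0^π sin²(nx) dx = ∫_0^π cos²(nx) dx = π/2; for n ≠ n', ∫_0^π sin(nx)sin(n'x) dx = ∫_0^π cos(nx)cos(n'x) dx = 0; and by product-to-sum, ∫_0^π sin(nx)cos(n'x) dx = ½∫_0^π [sin((n+n')x) + sin((n−n')x)] dx, which is 0 when n+n' is even and 2n/(n²−n'²) when n+n' is odd (it need not vanish on (0, π)).
  u² squared terms: (-1)²·∫sin(x)² dx = 1·π/2 = π/2;  (-2)²·∫cos(2x)² dx = 4·π/2 = 2*π.
  u² cross terms: 2·(-1)·(-2)·∫sin(x)·cos(2x) dx = 4·(-2/3) = -8/3.
  So ∫_0^π u² dx = π/2 + 2*π − 8/3 = -8/3 + 5*π/2.
  (u')² squared terms: (-1)²·∫cos(x)² dx = 1·π/2 = π/2;  (4)²·∫sin(2x)² dx = 16·π/2 = 8*π.
  (u')² cross terms: 2·(-1)·(4)·∫cos(x)·sin(2x) dx = -8·(4/3) = -32/3.
  So ∫_0^π (u')² dx = π/2 + 8*π − 32/3 = -32/3 + 17*π/2.
||u||_{H^1}^2 = (-8/3 + 5*π/2) + (-32/3 + 17*π/2) = -40/3 + 11*π.


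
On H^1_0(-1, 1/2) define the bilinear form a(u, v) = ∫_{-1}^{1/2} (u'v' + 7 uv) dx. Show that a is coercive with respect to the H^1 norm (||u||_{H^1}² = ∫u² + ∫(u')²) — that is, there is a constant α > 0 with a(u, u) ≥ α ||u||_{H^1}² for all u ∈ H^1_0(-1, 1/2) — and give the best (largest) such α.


α = 1

Coercivity of a(·,·) on H^1_0(-1, 1/2) means a(u, u) ≥ α ||u||_{H^1}² for every u ∈ H^1_0.
The interval has length L = 3/2, and Poincaré/coercivity depend only on L. Here a(u, u) = ∫(u')² + (7)·∫u².
Here c = 7 ≥ 1, so a(u,u) = ∫(u')² + c∫u² ≥ ∫(u')² + ∫u² = ||u||_{H^1}², i.e. α = 1 works. No larger α is possible: a(u,u) ≥ α||u||_{H^1}² means (1−α)∫(u')² ≥ (α−c)∫u², and for the modes u_n = sin(nπ(x−x₀)/L) (x₀ the left endpoint) one has ∫u_n²/∫(u_n')² = (L/(nπ))² → 0, so a(u_n,u_n)/||u_n||_{H^1}² → 1. Hence the optimal constant is α = 1.
Therefore α = 1.


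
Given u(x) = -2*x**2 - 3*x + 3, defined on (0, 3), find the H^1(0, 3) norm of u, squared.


||u||_{H^1}^2 = 3177/5

The H^1 norm (squared) on an interval (0, L) is
  ||u||_{H^1}^2 = ∫_0^L u(x)^2 dx + ∫_0^L u'(x)^2 dx.
Compute u'(x) = -4*x - 3.
Then u(x)^2 = 4*x**4 + 12*x**3 - 3*x**2 - 18*x + 9 and u'(x)^2 = 16*x**2 + 24*x + 9.
Integrate each monomial from 0 to 3 using ∫_0^3 c·x^n dx = c·3^(n+1)/(n+1):
  ∫_0^3 u(x)^2 dx = ∫_0^3 (4*x^4 + 12*x^3 - 3*x^2 - 18*x + 9) dx. Term by term:
    ∫_0^3 4*x^4 dx = 972/5;  ∫_0^3 12*x^3 dx = 243;  ∫_0^3 -3*x^2 dx = -27;
    ∫_0^3 -18*x dx = -81;  ∫_0^3 9 dx = 27.
  Sum: 972/5 + 243 − 27 − 81 + 27 = 1782/5.
  ∫_0^3 u'(x)^2 dx = ∫_0^3 (16*x^2 + 24*x + 9) dx. Term by term:
    ∫_0^3 16*x^2 dx = 144;  ∫_0^3 24*x dx = 108;  ∫_0^3 9 dx = 27.
  Sum: 144 + 108 + 27 = 279.
Adding: ||u||_{H^1}^2 = 1782/5 + 279 = 3177/5.


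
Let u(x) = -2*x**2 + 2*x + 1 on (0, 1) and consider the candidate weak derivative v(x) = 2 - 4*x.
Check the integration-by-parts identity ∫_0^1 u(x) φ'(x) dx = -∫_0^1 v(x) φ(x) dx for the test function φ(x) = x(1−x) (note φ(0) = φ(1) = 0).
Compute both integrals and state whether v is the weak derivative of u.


LHS = 0, RHS = 0. Yes, v = u' weakly.

u(x) = -2*x**2 + 2*x + 1, classical derivative u'(x) = 2 - 4*x.
φ(x) = x(1−x), so φ'(x) = 1 - 2*x.
Note φ(0) = φ(1) = 0, so the boundary term u·φ vanishes.
LHS = ∫_0^1 u(x) φ'(x) dx = ∫_0^1 (4*x^3 - 6*x^2 + 1) dx. Term by term:
  ∫_0^1 4*x^3 dx = 1;  ∫_0^1 -6*x^2 dx = -2;  ∫_0^1 1 dx = 1.
Sum: 1 − 2 + 1 = 0.
So LHS = 0.
∫_0^1 v(x) φ(x) dx = ∫_0^1 (4*x^3 - 6*x^2 + 2*x) dx. Term by term:
  ∫_0^1 4*x^3 dx = 1;  ∫_0^1 -6*x^2 dx = -2;  ∫_0^1 2*x dx = 1.
Sum: 1 − 2 + 1 = 0.
So RHS = -∫_0^1 v(x) φ(x) dx = 0.
LHS = RHS, so the identity holds for this test φ.
Moreover u is smooth here and v(x) = u'(x) = 2 - 4*x pointwise, so the identity holds for every test function. Hence v is the weak derivative of u.


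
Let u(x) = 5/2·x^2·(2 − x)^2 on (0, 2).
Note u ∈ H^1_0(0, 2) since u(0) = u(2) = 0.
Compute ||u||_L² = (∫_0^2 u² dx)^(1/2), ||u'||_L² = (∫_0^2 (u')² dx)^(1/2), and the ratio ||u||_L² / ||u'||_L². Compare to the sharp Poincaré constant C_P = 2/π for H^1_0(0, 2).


||u||_L² / ||u'||_L² = sqrt(3)/3 < C_P = 2/π.

u(x) = 5/2·x^2·(2 − x)^2, so u'(x) = 10*x*(x - 2)*(x - 1).
u(x) = 5/2·x^2·(2 − x)^2 vanishes at x = 0 and x = 2, so u ∈ H^1_0(0, 2). Differentiate via the product rule and integrate the resulting polynomials term by term.
  ∫_0^2 u² dx = ∫_0^2 (25*x^8/4 - 50*x^7 + 150*x^6 - 200*x^5 + 100*x^4) dx. Term by term:
    ∫_0^2 25*x^8/4 dx = 3200/9;  ∫_0^2 -50*x^7 dx = -1600;  ∫_0^2 150*x^6 dx = 19200/7;
    ∫_0^2 -200*x^5 dx = -6400/3;  ∫_0^2 100*x^4 dx = 640.
  Sum: 3200/9 − 1600 + 19200/7 − 6400/3 + 640 = 320/63.
  ∫_0^2 (u')² dx = ∫_0^2 (100*x^6 - 600*x^5 + 1300*x^4 - 1200*x^3 + 400*x^2) dx. Term by term:
    ∫_0^2 100*x^6 dx = 12800/7;  ∫_0^2 -600*x^5 dx = -6400;  ∫_0^2 1300*x^4 dx = 8320;
    ∫_0^2 -1200*x^3 dx = -4800;  ∫_0^2 400*x^2 dx = 3200/3.
  Sum: 12800/7 − 6400 + 8320 − 4800 + 3200/3 = 320/21.
∫_0^2 u² dx = 320/63, so ||u||_L² = 8*sqrt(35)/21.
∫_0^2 (u')² dx = 320/21, so ||u'||_L² = 8*sqrt(105)/21.
Ratio ||u||_L² / ||u'||_L² = sqrt(3)/3.
Sharp Poincaré constant on H^1_0(0, 2) is C_P = L/π = 2/π, achieved by sin(π/2·x).
A polynomial bump cannot attain the sharp Poincaré constant (only the first sine eigenfunction does), so the ratio is strictly less than C_P, consistent with ||u||_L² ≤ C_P ||u'||_L².


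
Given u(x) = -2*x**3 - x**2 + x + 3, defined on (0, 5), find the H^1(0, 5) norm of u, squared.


||u||_{H^1}^2 = 1074925/14

The H^1 norm (squared) on an interval (0, L) is
  ||u||_{H^1}^2 = ∫_0^L u(x)^2 dx + ∫_0^L u'(x)^2 dx.
Compute u'(x) = -6*x**2 - 2*x + 1.
Then u(x)^2 = 4*x**6 + 4*x**5 - 3*x**4 - 14*x**3 - 5*x**2 + 6*x + 9 and u'(x)^2 = 36*x**4 + 24*x**3 - 8*x**2 - 4*x + 1.
Integrate each monomial from 0 to 5 using ∫_0^5 c·x^n dx = c·5^(n+1)/(n+1):
  ∫_0^5 u(x)^2 dx = ∫_0^5 (4*x^6 + 4*x^5 - 3*x^4 - 14*x^3 - 5*x^2 + 6*x + 9) dx. Term by term:
    ∫_0^5 4*x^6 dx = 312500/7;  ∫_0^5 4*x^5 dx = 31250/3;  ∫_0^5 -3*x^4 dx = -1875;
    ∫_0^5 -14*x^3 dx = -4375/2;  ∫_0^5 -5*x^2 dx = -625/3;  ∫_0^5 6*x dx = 75;
    ∫_0^5 9 dx = 45.
  Sum: 312500/7 + 31250/3 − 1875 − 4375/2 − 625/3 + 75 + 45 = 2138165/42.
  ∫_0^5 u'(x)^2 dx = ∫_0^5 (36*x^4 + 24*x^3 - 8*x^2 - 4*x + 1) dx. Term by term:
    ∫_0^5 36*x^4 dx = 22500;  ∫_0^5 24*x^3 dx = 3750;  ∫_0^5 -8*x^2 dx = -1000/3;
    ∫_0^5 -4*x dx = -50;  ∫_0^5 1 dx = 5.
  Sum: 22500 + 3750 − 1000/3 − 50 + 5 = 77615/3.
Adding: ||u||_{H^1}^2 = 2138165/42 + 77615/3 = 1074925/14.


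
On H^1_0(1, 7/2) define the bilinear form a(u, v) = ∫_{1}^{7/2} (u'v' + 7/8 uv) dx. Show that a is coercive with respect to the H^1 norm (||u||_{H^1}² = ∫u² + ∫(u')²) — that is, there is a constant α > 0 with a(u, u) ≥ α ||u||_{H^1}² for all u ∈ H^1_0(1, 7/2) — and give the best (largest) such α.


α = (175 + 32*π^2)/(8*(25 + 4*π^2))

Coercivity of a(·,·) on H^1_0(1, 7/2) means a(u, u) ≥ α ||u||_{H^1}² for every u ∈ H^1_0.
The interval has length L = 5/2, and Poincaré/coercivity depend only on L. Here a(u, u) = ∫(u')² + (7/8)·∫u².
Here 0 < c = 7/8 < 1. The condition a(u,u) ≥ α||u||_{H^1}² reads (1−α)∫(u')² ≥ (α−c)∫u². Any admissible α is ≤ 1 (rapidly oscillating u have ∫u²/∫(u')² → 0), and α = 1 would force 0 ≥ (1−c)∫u², impossible since c < 1; so 1−α > 0. By the sharp Poincaré inequality on H^1_0 of an interval of length L, ∫(u')² ≥ (π/L)²∫u² with equality for the first sine mode sin(π(x−x₀)/L) (x₀ the left endpoint), so the inequality holds for all u iff (1−α)(π/L)² ≥ α − c, i.e. α ≤ ((π/L)² + c)/((π/L)² + 1) = (1 + c(L/π)²)/(1 + (L/π)²). With (π/L)² = 4*π^2/25 and c = 7/8, the largest admissible constant is α = ((π/L)² + c)/((π/L)² + 1).
Simplifying, α = (175 + 32*π^2)/(8*(25 + 4*π^2)).


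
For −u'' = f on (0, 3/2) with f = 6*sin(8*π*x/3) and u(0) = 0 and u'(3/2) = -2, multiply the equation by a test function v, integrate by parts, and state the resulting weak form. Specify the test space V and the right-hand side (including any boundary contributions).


V = {v ∈ H^1(0, 3/2) : v(0) = 0} (test functions vanish at x = 0 where u is specified); weak form: ∫_0^3/2 u'v' dx = ∫_0^3/2 (6*sin(8*π*x/3)) v dx − 2·v(3/2) for all v ∈ V.

Multiply both sides by a test function v and integrate from 0 to 3/2:
  ∫_0^3/2 −u''(x) v(x) dx = ∫_0^3/2 f(x) v(x) dx.
Integrate the LHS by parts once:
  ∫_0^3/2 −u'' v dx = −[u'(x) v(x)]_0^3/2 + ∫_0^3/2 u'(x) v'(x) dx.
Thus ∫_0^3/2 u'(x) v'(x) dx = ∫_0^3/2 f(x) v(x) dx + [u'(x) v(x)]_0^3/2.
Choose V so that boundary terms are either known or forced to vanish.
Mixed BC: u(0) = 0 (Dirichlet) and u'(3/2) = -2 (Neumann). Define V = {v ∈ H^1(0, 3/2) : v(0) = 0}. Then [u' v]_0^3/2 = u'(3/2)·v(3/2) − u'(0)·0 = − 2·v(3/2).
Weak formulation: find u (satisfying any essential BC) such that ∫_0^3/2 u'(x) v'(x) dx = ∫_0^3/2 f v dx − 2·v(3/2) for all v ∈ V (Dirichlet at 0 absorbed into V; Neumann datum at x = 3/2 contributes the boundary term).
Substituting f(x) = 6*sin(8*π*x/3), the right-hand side is ∫_0^3/2 (6*sin(8*π*x/3)) v dx − 2·v(3/2).


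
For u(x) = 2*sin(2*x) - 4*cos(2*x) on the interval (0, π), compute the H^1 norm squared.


||u||_{H^1(0,π)}^2 = 50*π

u'(x) = 8*sin(2*x) + 4*cos(2*x).
Expand u² and (u')² and integrate term by term on (0, π), using: for integers n ≥ 1, ∫_0^π sin²(nx) dx = ∫_0^π cos²(nx) dx = π/2; for n ≠ n', ∫_0^π sin(nx)sin(n'x) dx = ∫_0^π cos(nx)cos(n'x) dx = 0; and by product-to-sum, ∫_0^π sin(nx)cos(n'x) dx = ½∫_0^π [sin((n+n')x) + sin((n−n')x)] dx, which is 0 when n+n' is even and 2n/(n²−n'²) when n+n' is odd (it need not vanish on (0, π)).
  u² squared terms: (-4)²·∫cos(2x)² dx = 16·π/2 = 8*π;  (2)²·∫sin(2x)² dx = 4·π/2 = 2*π.
  u² cross terms: 2·(-4)·(2)·∫cos(2x)·sin(2x) dx = -16·(0) = 0.
  So ∫_0^π u² dx = 8*π + 2*π + 0 = 10*π.
  (u')² squared terms: (4)²·∫cos(2x)² dx = 16·π/2 = 8*π;  (8)²·∫sin(2x)² dx = 64·π/2 = 32*π.
  (u')² cross terms: 2·(4)·(8)·∫cos(2x)·sin(2x) dx = 64·(0) = 0.
  So ∫_0^π (u')² dx = 8*π + 32*π + 0 = 40*π.
||u||_{H^1}^2 = (10*π) + (40*π) = 50*π.


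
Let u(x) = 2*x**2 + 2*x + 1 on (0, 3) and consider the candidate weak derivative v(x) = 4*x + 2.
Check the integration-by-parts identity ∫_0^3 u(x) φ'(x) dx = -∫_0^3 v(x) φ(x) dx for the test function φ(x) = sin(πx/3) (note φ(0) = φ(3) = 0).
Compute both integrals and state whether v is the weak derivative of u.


LHS = -48/π, RHS = -48/π. Yes, v = u' weakly.

u(x) = 2*x**2 + 2*x + 1, classical derivative u'(x) = 4*x + 2.
φ(x) = sin(πx/3), so φ'(x) = π*cos(π*x/3)/3.
Note φ(0) = φ(3) = 0, so the boundary term u·φ vanishes.
LHS = ∫_0^3 u(x) φ'(x) dx = ∫_0^3 (2*π*x^2*cos(π*x/3)/3 + 2*π*x*cos(π*x/3)/3 + π*cos(π*x/3)/3) dx. Term by term:
  ∫_0^3 π*cos(π*x/3)/3 dx = 0;  ∫_0^3 2*π*x*cos(π*x/3)/3 dx = -12/π;  ∫_0^3 2*π*x^2*cos(π*x/3)/3 dx = -36/π.
Sum: 0 − 12/π − 36/π = -48/π.
So LHS = -48/π.
∫_0^3 v(x) φ(x) dx = ∫_0^3 (4*x*sin(π*x/3) + 2*sin(π*x/3)) dx. Term by term:
  ∫_0^3 2*sin(π*x/3) dx = 12/π;  ∫_0^3 4*x*sin(π*x/3) dx = 36/π.
Sum: 12/π + 36/π = 48/π.
So RHS = -∫_0^3 v(x) φ(x) dx = -48/π.
LHS = RHS, so the identity holds for this test φ.
Moreover u is smooth here and v(x) = u'(x) = 4*x + 2 pointwise, so the identity holds for every test function. Hence v is the weak derivative of u.


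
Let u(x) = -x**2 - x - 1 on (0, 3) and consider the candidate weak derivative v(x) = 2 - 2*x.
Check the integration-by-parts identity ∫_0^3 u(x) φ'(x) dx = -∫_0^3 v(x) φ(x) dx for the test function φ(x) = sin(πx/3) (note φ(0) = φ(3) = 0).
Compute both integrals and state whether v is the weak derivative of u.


LHS = 24/π, RHS = 6/π. No, v is not the weak derivative of u.

u(x) = -x**2 - x - 1, classical derivative u'(x) = -2*x - 1.
φ(x) = sin(πx/3), so φ'(x) = π*cos(π*x/3)/3.
Note φ(0) = φ(3) = 0, so the boundary term u·φ vanishes.
LHS = ∫_0^3 u(x) φ'(x) dx = ∫_0^3 (-π*x^2*cos(π*x/3)/3 - π*x*cos(π*x/3)/3 - π*cos(π*x/3)/3) dx. Term by term:
  ∫_0^3 -π*cos(π*x/3)/3 dx = 0;  ∫_0^3 -π*x*cos(π*x/3)/3 dx = 6/π;  ∫_0^3 -π*x^2*cos(π*x/3)/3 dx = 18/π.
Sum: 0 + 6/π + 18/π = 24/π.
So LHS = 24/π.
∫_0^3 v(x) φ(x) dx = ∫_0^3 (-2*x*sin(π*x/3) + 2*sin(π*x/3)) dx. Term by term:
  ∫_0^3 2*sin(π*x/3) dx = 12/π;  ∫_0^3 -2*x*sin(π*x/3) dx = -18/π.
Sum: 12/π − 18/π = -6/π.
So RHS = -∫_0^3 v(x) φ(x) dx = 6/π.
LHS − RHS = 18/π ≠ 0, so the identity fails.
(For a valid weak derivative the identity must hold for EVERY test function, in particular this one. The failure shows v is NOT the weak derivative of u.)
Correct weak derivative would be u'(x) = -2*x - 1.
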